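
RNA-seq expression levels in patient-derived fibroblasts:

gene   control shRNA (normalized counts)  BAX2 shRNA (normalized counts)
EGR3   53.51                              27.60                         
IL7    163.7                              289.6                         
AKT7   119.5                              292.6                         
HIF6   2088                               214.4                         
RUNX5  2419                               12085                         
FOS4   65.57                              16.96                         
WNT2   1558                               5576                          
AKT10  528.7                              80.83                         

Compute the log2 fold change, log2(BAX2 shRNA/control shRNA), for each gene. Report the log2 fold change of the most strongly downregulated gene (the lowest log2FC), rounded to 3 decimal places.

-3.284

log2(27.60/53.51) = -0.955  (EGR3)
log2(289.6/163.7) = 0.823  (IL7)
log2(292.6/119.5) = 1.292  (AKT7)
log2(214.4/2088) = -3.284  (HIF6)
log2(12085/2419) = 2.321  (RUNX5)
log2(16.96/65.57) = -1.951  (FOS4)
log2(5576/1558) = 1.840  (WNT2)
log2(80.83/528.7) = -2.709  (AKT10)
HIF6 is most strongly downregulated.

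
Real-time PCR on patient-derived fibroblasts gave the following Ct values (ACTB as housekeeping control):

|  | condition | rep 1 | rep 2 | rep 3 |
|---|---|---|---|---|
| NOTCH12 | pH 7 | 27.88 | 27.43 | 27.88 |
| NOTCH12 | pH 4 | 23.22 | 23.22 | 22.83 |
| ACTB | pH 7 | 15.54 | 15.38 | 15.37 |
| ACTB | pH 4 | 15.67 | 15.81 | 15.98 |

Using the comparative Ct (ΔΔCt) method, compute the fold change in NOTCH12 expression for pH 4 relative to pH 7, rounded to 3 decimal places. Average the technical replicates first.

Mean Ct: NOTCH12 pH 7 27.730; NOTCH12 pH 4 23.090; ACTB pH 7 15.430; ACTB pH 4 15.820
ΔCt(pH 7) = 27.730 − 15.430 = 12.300
ΔCt(pH 4) = 23.090 − 15.820 = 7.270
ΔΔCt = 7.270 − 12.300 = -5.030
Fold change = 2^(−(-5.030)) = 2^5.030 = 32.6724

32.672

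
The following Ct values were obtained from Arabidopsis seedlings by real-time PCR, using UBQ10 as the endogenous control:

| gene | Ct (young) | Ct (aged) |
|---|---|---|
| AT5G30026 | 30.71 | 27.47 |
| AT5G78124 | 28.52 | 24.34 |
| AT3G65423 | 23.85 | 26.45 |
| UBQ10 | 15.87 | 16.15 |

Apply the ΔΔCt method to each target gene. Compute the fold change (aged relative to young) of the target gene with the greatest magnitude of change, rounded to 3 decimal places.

AT5G30026: ΔΔCt = (27.47−16.15) − (30.71−15.87) = 11.32 − 14.84 = -3.52; fold change = 2^3.52 = 11.472
AT5G78124: ΔΔCt = (24.34−16.15) − (28.52−15.87) = 8.19 − 12.65 = -4.46; fold change = 2^4.46 = 22.009
AT3G65423: ΔΔCt = (26.45−16.15) − (23.85−15.87) = 10.30 − 7.98 = 2.32; fold change = 2^-2.32 = 0.200
AT5G78124 has the largest |ΔΔCt| = 4.46.

22.009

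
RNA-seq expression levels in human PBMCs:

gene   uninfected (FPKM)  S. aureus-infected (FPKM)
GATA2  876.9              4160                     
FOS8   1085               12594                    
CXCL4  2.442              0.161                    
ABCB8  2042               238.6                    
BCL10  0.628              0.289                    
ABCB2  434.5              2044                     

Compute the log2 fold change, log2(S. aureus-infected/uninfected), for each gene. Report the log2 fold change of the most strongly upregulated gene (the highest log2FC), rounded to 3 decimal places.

3.537

log2(4160/876.9) = 2.246  (GATA2)
log2(12594/1085) = 3.537  (FOS8)
log2(0.161/2.442) = -3.923  (CXCL4)
log2(238.6/2042) = -3.097  (ABCB8)
log2(0.289/0.628) = -1.120  (BCL10)
log2(2044/434.5) = 2.234  (ABCB2)
FOS8 is most strongly upregulated.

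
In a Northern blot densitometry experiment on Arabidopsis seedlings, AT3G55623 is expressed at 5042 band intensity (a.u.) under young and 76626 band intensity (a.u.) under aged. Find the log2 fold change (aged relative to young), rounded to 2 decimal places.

3.93

Fold change = 76626 / 5042 = 15.1975
log2(15.1975) = 3.926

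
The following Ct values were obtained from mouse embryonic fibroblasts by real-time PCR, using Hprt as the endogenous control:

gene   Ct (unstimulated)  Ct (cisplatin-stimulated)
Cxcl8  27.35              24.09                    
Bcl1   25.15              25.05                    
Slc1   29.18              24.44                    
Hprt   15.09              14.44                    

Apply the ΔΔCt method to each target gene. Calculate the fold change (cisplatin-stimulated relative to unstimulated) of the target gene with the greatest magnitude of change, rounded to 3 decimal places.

17.030

Cxcl8: ΔΔCt = (24.09−14.44) − (27.35−15.09) = 9.65 − 12.26 = -2.61; fold change = 2^2.61 = 6.105
Bcl1: ΔΔCt = (25.05−14.44) − (25.15−15.09) = 10.61 − 10.06 = 0.55; fold change = 2^-0.55 = 0.683
Slc1: ΔΔCt = (24.44−14.44) − (29.18−15.09) = 10.00 − 14.09 = -4.09; fold change = 2^4.09 = 17.030
Slc1 has the largest |ΔΔCt| = 4.09.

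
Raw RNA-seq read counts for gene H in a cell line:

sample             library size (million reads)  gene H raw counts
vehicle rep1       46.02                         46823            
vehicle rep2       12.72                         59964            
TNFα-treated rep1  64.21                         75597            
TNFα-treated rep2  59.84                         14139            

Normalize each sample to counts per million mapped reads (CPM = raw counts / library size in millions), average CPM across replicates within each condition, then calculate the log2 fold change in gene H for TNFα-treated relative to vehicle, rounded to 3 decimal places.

-2.020

CPM(vehicle rep1) = 46823 / 46.02 = 1017.4489
CPM(vehicle rep2) = 59964 / 12.72 = 4714.1509
CPM(TNFα-treated rep1) = 75597 / 64.21 = 1177.3400
CPM(TNFα-treated rep2) = 14139 / 59.84 = 236.2801
mean CPM(vehicle) = 2865.7999; mean CPM(TNFα-treated) = 706.8100
Fold change = 706.8100 / 2865.7999 = 0.24664
log2(0.24664) = -2.0195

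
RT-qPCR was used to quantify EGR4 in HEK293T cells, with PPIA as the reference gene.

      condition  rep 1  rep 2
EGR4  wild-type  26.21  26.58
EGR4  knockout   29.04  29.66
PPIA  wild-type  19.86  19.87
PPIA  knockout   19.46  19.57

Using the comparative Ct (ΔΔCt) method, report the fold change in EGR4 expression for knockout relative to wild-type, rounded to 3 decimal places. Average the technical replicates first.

Mean Ct: EGR4 wild-type 26.395; EGR4 knockout 29.350; PPIA wild-type 19.865; PPIA knockout 19.515
ΔCt(wild-type) = 26.395 − 19.865 = 6.530
ΔCt(knockout) = 29.350 − 19.515 = 9.835
ΔΔCt = 9.835 − 6.530 = 3.305
Fold change = 2^(−3.305) = 0.1012

0.101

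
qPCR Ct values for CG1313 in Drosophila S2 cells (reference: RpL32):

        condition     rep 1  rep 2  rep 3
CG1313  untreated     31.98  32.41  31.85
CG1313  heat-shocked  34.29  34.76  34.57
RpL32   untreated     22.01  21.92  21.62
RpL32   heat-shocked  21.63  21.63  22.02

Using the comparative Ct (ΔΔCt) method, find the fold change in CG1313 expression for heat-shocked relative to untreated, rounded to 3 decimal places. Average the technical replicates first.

Mean Ct: CG1313 untreated 32.080; CG1313 heat-shocked 34.540; RpL32 untreated 21.850; RpL32 heat-shocked 21.760
ΔCt(untreated) = 32.080 − 21.850 = 10.230
ΔCt(heat-shocked) = 34.540 − 21.760 = 12.780
ΔΔCt = 12.780 − 10.230 = 2.550
Fold change = 2^(−2.550) = 0.1708

0.171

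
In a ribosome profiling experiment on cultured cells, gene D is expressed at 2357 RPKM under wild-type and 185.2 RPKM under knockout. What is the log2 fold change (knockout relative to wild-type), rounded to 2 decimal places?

Fold change = 185.2 / 2357 = 0.0786
log2(0.0786) = -3.670

-3.67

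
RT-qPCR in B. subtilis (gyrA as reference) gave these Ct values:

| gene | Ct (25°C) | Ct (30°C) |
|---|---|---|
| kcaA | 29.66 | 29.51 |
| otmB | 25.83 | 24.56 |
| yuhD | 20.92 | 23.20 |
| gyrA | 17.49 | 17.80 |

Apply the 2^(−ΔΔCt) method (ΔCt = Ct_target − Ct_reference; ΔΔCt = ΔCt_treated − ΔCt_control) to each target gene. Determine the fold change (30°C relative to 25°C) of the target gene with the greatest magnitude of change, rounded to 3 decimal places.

0.255

kcaA: ΔΔCt = (29.51−17.80) − (29.66−17.49) = 11.71 − 12.17 = -0.46; fold change = 2^0.46 = 1.376
otmB: ΔΔCt = (24.56−17.80) − (25.83−17.49) = 6.76 − 8.34 = -1.58; fold change = 2^1.58 = 2.990
yuhD: ΔΔCt = (23.20−17.80) − (20.92−17.49) = 5.40 − 3.43 = 1.97; fold change = 2^-1.97 = 0.255
yuhD has the largest |ΔΔCt| = 1.97.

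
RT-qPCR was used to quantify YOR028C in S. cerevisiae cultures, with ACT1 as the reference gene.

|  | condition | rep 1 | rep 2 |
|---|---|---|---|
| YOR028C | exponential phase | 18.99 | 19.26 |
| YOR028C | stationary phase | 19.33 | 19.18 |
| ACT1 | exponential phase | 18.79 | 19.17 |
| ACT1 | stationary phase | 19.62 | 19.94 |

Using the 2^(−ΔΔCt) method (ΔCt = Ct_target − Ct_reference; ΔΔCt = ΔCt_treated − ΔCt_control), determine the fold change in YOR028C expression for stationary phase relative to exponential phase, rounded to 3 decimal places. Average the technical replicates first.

1.591

Mean Ct: YOR028C exponential phase 19.125; YOR028C stationary phase 19.255; ACT1 exponential phase 18.980; ACT1 stationary phase 19.780
ΔCt(exponential phase) = 19.125 − 18.980 = 0.145
ΔCt(stationary phase) = 19.255 − 19.780 = -0.525
ΔΔCt = -0.525 − 0.145 = -0.670
Fold change = 2^(−(-0.670)) = 2^0.670 = 1.5911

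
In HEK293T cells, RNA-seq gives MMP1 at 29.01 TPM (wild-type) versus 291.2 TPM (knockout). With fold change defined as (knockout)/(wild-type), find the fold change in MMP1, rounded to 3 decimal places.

Fold change = 291.2 / 29.01 = 10.0379
MMP1 is upregulated.

10.038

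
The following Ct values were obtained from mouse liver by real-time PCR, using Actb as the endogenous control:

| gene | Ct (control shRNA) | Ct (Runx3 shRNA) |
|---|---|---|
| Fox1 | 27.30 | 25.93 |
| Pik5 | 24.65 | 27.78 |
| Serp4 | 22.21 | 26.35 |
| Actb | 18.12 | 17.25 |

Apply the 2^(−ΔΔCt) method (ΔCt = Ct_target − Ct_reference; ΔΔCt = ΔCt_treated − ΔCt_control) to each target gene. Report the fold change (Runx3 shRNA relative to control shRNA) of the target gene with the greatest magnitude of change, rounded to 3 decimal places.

Fox1: ΔΔCt = (25.93−17.25) − (27.30−18.12) = 8.68 − 9.18 = -0.50; fold change = 2^0.50 = 1.414
Pik5: ΔΔCt = (27.78−17.25) − (24.65−18.12) = 10.53 − 6.53 = 4.00; fold change = 2^-4.00 = 0.062
Serp4: ΔΔCt = (26.35−17.25) − (22.21−18.12) = 9.10 − 4.09 = 5.01; fold change = 2^-5.01 = 0.031
Serp4 has the largest |ΔΔCt| = 5.01.

0.031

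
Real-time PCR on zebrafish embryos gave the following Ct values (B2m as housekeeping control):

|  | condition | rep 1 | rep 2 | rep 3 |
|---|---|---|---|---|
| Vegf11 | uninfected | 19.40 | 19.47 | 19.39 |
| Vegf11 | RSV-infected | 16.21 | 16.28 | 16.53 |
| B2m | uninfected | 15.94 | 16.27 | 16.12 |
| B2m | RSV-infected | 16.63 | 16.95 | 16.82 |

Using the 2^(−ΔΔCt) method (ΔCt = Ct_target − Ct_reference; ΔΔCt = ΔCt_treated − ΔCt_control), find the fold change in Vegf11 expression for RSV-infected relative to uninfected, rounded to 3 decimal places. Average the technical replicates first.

13.642

Mean Ct: Vegf11 uninfected 19.420; Vegf11 RSV-infected 16.340; B2m uninfected 16.110; B2m RSV-infected 16.800
ΔCt(uninfected) = 19.420 − 16.110 = 3.310
ΔCt(RSV-infected) = 16.340 − 16.800 = -0.460
ΔΔCt = -0.460 − 3.310 = -3.770
Fold change = 2^(−(-3.770)) = 2^3.770 = 13.6422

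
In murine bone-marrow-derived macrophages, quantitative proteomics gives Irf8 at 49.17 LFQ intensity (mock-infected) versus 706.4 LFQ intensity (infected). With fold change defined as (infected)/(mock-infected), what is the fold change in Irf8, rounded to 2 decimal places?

14.37

Fold change = 706.4 / 49.17 = 14.366
Irf8 is upregulated.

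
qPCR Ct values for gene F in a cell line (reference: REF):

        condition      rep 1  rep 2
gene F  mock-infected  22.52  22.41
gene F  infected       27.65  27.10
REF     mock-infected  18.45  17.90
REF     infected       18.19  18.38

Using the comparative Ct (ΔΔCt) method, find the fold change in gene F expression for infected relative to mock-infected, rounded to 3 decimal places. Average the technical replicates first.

Mean Ct: gene F mock-infected 22.465; gene F infected 27.375; REF mock-infected 18.175; REF infected 18.285
ΔCt(mock-infected) = 22.465 − 18.175 = 4.290
ΔCt(infected) = 27.375 − 18.285 = 9.090
ΔΔCt = 9.090 − 4.290 = 4.800
Fold change = 2^(−4.800) = 0.0359

0.036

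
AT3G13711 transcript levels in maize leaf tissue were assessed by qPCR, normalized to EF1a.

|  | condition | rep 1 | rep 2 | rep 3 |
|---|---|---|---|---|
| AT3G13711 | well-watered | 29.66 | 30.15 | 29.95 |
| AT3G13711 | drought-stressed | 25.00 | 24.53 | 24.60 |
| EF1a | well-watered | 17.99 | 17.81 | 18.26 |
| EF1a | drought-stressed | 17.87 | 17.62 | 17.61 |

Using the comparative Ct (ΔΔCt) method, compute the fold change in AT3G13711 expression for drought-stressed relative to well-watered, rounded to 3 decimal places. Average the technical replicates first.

29.651

Mean Ct: AT3G13711 well-watered 29.920; AT3G13711 drought-stressed 24.710; EF1a well-watered 18.020; EF1a drought-stressed 17.700
ΔCt(well-watered) = 29.920 − 18.020 = 11.900
ΔCt(drought-stressed) = 24.710 − 17.700 = 7.010
ΔΔCt = 7.010 − 11.900 = -4.890
Fold change = 2^(−(-4.890)) = 2^4.890 = 29.6508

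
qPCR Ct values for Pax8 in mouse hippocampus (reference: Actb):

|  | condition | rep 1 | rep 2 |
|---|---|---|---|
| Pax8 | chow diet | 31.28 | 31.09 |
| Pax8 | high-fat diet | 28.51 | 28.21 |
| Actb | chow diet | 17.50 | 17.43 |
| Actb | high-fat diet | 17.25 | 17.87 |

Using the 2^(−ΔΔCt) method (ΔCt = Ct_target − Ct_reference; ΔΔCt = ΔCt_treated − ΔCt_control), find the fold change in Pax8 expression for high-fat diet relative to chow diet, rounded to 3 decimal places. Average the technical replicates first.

Mean Ct: Pax8 chow diet 31.185; Pax8 high-fat diet 28.360; Actb chow diet 17.465; Actb high-fat diet 17.560
ΔCt(chow diet) = 31.185 − 17.465 = 13.720
ΔCt(high-fat diet) = 28.360 − 17.560 = 10.800
ΔΔCt = 10.800 − 13.720 = -2.920
Fold change = 2^(−(-2.920)) = 2^2.920 = 7.5685

7.568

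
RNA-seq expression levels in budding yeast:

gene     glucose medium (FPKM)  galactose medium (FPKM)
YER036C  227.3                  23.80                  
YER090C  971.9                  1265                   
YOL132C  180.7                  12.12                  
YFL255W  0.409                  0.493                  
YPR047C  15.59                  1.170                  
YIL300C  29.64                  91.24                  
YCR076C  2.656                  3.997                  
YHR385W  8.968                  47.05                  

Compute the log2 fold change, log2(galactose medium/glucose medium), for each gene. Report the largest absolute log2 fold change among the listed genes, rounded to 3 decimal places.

log2(23.80/227.3) = -3.256  (YER036C)
log2(1265/971.9) = 0.380  (YER090C)
log2(12.12/180.7) = -3.898  (YOL132C)
log2(0.493/0.409) = 0.269  (YFL255W)
log2(1.170/15.59) = -3.736  (YPR047C)
log2(91.24/29.64) = 1.622  (YIL300C)
log2(3.997/2.656) = 0.590  (YCR076C)
log2(47.05/8.968) = 2.391  (YHR385W)
The largest magnitude belongs to YOL132C.

3.898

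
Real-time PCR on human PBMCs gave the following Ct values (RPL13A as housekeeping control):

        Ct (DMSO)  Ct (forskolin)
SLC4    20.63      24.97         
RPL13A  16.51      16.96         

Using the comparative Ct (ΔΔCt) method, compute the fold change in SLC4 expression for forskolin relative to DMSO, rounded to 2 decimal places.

0.07

ΔCt(DMSO) = 20.630 − 16.510 = 4.120
ΔCt(forskolin) = 24.970 − 16.960 = 8.010
ΔΔCt = 8.010 − 4.120 = 3.890
Fold change = 2^(−3.890) = 0.067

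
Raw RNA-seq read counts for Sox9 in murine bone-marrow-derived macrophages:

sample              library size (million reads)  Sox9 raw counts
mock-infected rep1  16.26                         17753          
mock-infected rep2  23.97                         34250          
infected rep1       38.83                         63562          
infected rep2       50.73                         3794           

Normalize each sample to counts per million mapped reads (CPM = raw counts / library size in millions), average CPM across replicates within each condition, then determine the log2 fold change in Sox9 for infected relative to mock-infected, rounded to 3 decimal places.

CPM(mock-infected rep1) = 17753 / 16.26 = 1091.8204
CPM(mock-infected rep2) = 34250 / 23.97 = 1428.8694
CPM(infected rep1) = 63562 / 38.83 = 1636.9302
CPM(infected rep2) = 3794 / 50.73 = 74.7881
mean CPM(mock-infected) = 1260.3449; mean CPM(infected) = 855.8592
Fold change = 855.8592 / 1260.3449 = 0.67907
log2(0.67907) = -0.5584

-0.558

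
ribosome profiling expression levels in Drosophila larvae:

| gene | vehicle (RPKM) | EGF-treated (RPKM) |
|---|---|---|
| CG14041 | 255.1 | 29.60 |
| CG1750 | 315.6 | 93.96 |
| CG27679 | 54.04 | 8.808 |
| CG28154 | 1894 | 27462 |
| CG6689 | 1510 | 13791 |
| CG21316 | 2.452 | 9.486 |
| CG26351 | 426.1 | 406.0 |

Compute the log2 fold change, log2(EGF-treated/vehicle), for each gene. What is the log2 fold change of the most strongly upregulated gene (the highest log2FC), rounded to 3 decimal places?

log2(29.60/255.1) = -3.107  (CG14041)
log2(93.96/315.6) = -1.748  (CG1750)
log2(8.808/54.04) = -2.617  (CG27679)
log2(27462/1894) = 3.858  (CG28154)
log2(13791/1510) = 3.191  (CG6689)
log2(9.486/2.452) = 1.952  (CG21316)
log2(406.0/426.1) = -0.070  (CG26351)
CG28154 is most strongly upregulated.

3.858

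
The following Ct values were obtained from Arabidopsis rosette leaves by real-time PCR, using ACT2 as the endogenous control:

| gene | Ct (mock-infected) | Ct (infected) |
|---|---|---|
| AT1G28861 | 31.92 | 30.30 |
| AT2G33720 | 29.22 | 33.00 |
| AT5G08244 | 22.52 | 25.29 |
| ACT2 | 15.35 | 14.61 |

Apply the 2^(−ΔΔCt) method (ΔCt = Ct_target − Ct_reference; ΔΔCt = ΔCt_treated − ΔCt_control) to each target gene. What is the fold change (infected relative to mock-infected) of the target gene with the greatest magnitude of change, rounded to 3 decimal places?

0.044

AT1G28861: ΔΔCt = (30.30−14.61) − (31.92−15.35) = 15.69 − 16.57 = -0.88; fold change = 2^0.88 = 1.840
AT2G33720: ΔΔCt = (33.00−14.61) − (29.22−15.35) = 18.39 − 13.87 = 4.52; fold change = 2^-4.52 = 0.044
AT5G08244: ΔΔCt = (25.29−14.61) − (22.52−15.35) = 10.68 − 7.17 = 3.51; fold change = 2^-3.51 = 0.088
AT2G33720 has the largest |ΔΔCt| = 4.52.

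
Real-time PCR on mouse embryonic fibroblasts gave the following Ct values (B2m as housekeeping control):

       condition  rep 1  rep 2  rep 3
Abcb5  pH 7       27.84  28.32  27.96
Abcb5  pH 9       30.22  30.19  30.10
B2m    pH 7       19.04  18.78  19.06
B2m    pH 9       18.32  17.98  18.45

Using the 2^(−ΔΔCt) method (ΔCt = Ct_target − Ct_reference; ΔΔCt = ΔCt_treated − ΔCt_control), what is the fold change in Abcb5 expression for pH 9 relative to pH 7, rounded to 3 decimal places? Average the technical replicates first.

Mean Ct: Abcb5 pH 7 28.040; Abcb5 pH 9 30.170; B2m pH 7 18.960; B2m pH 9 18.250
ΔCt(pH 7) = 28.040 − 18.960 = 9.080
ΔCt(pH 9) = 30.170 − 18.250 = 11.920
ΔΔCt = 11.920 − 9.080 = 2.840
Fold change = 2^(−2.840) = 0.1397

0.140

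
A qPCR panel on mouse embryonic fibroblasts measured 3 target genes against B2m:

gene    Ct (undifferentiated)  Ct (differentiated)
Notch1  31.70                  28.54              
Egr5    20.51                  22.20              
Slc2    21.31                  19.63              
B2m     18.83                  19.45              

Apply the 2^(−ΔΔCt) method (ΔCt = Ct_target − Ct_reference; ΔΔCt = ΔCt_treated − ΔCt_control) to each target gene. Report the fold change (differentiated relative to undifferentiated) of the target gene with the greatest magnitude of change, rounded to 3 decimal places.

13.737

Notch1: ΔΔCt = (28.54−19.45) − (31.70−18.83) = 9.09 − 12.87 = -3.78; fold change = 2^3.78 = 13.737
Egr5: ΔΔCt = (22.20−19.45) − (20.51−18.83) = 2.75 − 1.68 = 1.07; fold change = 2^-1.07 = 0.476
Slc2: ΔΔCt = (19.63−19.45) − (21.31−18.83) = 0.18 − 2.48 = -2.30; fold change = 2^2.30 = 4.925
Notch1 has the largest |ΔΔCt| = 3.78.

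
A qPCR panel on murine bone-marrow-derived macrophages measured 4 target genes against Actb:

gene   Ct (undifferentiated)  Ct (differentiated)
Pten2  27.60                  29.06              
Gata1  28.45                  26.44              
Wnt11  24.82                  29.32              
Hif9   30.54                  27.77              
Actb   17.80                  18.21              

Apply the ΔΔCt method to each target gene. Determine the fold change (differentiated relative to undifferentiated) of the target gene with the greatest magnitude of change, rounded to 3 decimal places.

0.059

Pten2: ΔΔCt = (29.06−18.21) − (27.60−17.80) = 10.85 − 9.80 = 1.05; fold change = 2^-1.05 = 0.483
Gata1: ΔΔCt = (26.44−18.21) − (28.45−17.80) = 8.23 − 10.65 = -2.42; fold change = 2^2.42 = 5.352
Wnt11: ΔΔCt = (29.32−18.21) − (24.82−17.80) = 11.11 − 7.02 = 4.09; fold change = 2^-4.09 = 0.059
Hif9: ΔΔCt = (27.77−18.21) − (30.54−17.80) = 9.56 − 12.74 = -3.18; fold change = 2^3.18 = 9.063
Wnt11 has the largest |ΔΔCt| = 4.09.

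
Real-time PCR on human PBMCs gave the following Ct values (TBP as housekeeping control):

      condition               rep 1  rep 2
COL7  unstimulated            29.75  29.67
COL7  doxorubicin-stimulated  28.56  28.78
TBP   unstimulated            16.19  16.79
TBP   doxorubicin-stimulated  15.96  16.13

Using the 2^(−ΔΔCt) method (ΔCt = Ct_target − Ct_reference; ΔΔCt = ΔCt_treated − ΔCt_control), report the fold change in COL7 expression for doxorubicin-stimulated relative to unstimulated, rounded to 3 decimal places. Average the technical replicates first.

Mean Ct: COL7 unstimulated 29.710; COL7 doxorubicin-stimulated 28.670; TBP unstimulated 16.490; TBP doxorubicin-stimulated 16.045
ΔCt(unstimulated) = 29.710 − 16.490 = 13.220
ΔCt(doxorubicin-stimulated) = 28.670 − 16.045 = 12.625
ΔΔCt = 12.625 − 13.220 = -0.595
Fold change = 2^(−(-0.595)) = 2^0.595 = 1.5105

1.510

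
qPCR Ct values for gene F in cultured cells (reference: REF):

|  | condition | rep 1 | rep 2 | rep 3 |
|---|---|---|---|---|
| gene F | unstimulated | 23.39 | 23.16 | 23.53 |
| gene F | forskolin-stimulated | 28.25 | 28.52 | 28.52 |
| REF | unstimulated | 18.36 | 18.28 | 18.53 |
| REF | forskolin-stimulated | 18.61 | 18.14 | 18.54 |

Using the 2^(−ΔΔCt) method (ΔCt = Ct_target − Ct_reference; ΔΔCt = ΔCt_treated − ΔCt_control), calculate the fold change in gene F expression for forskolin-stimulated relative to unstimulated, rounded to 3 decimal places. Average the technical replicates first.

Mean Ct: gene F unstimulated 23.360; gene F forskolin-stimulated 28.430; REF unstimulated 18.390; REF forskolin-stimulated 18.430
ΔCt(unstimulated) = 23.360 − 18.390 = 4.970
ΔCt(forskolin-stimulated) = 28.430 − 18.430 = 10.000
ΔΔCt = 10.000 − 4.970 = 5.030
Fold change = 2^(−5.030) = 0.0306

0.031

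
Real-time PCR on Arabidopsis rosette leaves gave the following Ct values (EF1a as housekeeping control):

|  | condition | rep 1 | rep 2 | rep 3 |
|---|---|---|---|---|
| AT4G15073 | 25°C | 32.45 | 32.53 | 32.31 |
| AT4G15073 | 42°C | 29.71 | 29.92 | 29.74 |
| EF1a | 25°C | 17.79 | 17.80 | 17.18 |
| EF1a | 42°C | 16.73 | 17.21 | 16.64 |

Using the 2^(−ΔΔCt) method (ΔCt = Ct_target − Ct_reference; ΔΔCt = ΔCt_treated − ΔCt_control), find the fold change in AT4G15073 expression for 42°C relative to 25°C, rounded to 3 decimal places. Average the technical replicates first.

3.758

Mean Ct: AT4G15073 25°C 32.430; AT4G15073 42°C 29.790; EF1a 25°C 17.590; EF1a 42°C 16.860
ΔCt(25°C) = 32.430 − 17.590 = 14.840
ΔCt(42°C) = 29.790 − 16.860 = 12.930
ΔΔCt = 12.930 − 14.840 = -1.910
Fold change = 2^(−(-1.910)) = 2^1.910 = 3.7581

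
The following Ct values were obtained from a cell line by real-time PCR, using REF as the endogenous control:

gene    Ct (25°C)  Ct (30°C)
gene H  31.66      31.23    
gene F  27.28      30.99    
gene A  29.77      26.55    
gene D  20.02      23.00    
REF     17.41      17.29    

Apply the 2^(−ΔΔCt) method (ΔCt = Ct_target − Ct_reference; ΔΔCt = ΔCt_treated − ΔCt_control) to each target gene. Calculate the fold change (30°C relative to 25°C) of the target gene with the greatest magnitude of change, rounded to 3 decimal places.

0.070

gene H: ΔΔCt = (31.23−17.29) − (31.66−17.41) = 13.94 − 14.25 = -0.31; fold change = 2^0.31 = 1.240
gene F: ΔΔCt = (30.99−17.29) − (27.28−17.41) = 13.70 − 9.87 = 3.83; fold change = 2^-3.83 = 0.070
gene A: ΔΔCt = (26.55−17.29) − (29.77−17.41) = 9.26 − 12.36 = -3.10; fold change = 2^3.10 = 8.574
gene D: ΔΔCt = (23.00−17.29) − (20.02−17.41) = 5.71 − 2.61 = 3.10; fold change = 2^-3.10 = 0.117
gene F has the largest |ΔΔCt| = 3.83.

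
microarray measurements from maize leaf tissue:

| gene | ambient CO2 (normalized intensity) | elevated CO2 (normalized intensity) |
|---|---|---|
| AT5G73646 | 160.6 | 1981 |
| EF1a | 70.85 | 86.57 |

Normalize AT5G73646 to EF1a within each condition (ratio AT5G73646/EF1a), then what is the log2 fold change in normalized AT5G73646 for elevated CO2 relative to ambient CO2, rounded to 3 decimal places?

3.336

AT5G73646/EF1a (ambient CO2) = 160.6 / 70.85 = 2.2668
AT5G73646/EF1a (elevated CO2) = 1981 / 86.57 = 22.883
Fold change = 22.883 / 2.2668 = 10.0951
log2(10.0951) = 3.3356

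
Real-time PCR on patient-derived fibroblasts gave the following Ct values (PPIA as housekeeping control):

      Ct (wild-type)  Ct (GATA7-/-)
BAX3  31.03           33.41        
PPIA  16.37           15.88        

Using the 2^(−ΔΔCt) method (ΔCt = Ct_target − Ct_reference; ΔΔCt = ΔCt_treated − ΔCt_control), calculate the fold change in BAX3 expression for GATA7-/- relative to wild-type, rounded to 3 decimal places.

0.137

ΔCt(wild-type) = 31.030 − 16.370 = 14.660
ΔCt(GATA7-/-) = 33.410 − 15.880 = 17.530
ΔΔCt = 17.530 − 14.660 = 2.870
Fold change = 2^(−2.870) = 0.1368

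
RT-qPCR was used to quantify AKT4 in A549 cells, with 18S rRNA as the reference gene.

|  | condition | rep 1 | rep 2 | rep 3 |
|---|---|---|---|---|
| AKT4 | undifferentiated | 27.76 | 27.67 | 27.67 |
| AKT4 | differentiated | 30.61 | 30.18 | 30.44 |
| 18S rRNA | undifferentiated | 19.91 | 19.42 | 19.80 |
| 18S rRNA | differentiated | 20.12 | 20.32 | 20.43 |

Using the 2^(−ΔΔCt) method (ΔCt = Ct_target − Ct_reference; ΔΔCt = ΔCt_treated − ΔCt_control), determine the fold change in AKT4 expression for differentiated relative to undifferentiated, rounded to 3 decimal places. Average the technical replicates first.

Mean Ct: AKT4 undifferentiated 27.700; AKT4 differentiated 30.410; 18S rRNA undifferentiated 19.710; 18S rRNA differentiated 20.290
ΔCt(undifferentiated) = 27.700 − 19.710 = 7.990
ΔCt(differentiated) = 30.410 − 20.290 = 10.120
ΔΔCt = 10.120 − 7.990 = 2.130
Fold change = 2^(−2.130) = 0.2285

0.228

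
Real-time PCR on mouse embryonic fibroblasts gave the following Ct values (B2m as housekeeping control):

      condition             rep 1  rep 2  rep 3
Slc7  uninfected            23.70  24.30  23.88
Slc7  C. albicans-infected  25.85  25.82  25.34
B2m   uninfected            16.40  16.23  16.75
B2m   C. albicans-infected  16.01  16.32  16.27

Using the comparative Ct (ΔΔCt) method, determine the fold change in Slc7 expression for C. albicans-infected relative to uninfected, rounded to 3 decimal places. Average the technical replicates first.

0.255

Mean Ct: Slc7 uninfected 23.960; Slc7 C. albicans-infected 25.670; B2m uninfected 16.460; B2m C. albicans-infected 16.200
ΔCt(uninfected) = 23.960 − 16.460 = 7.500
ΔCt(C. albicans-infected) = 25.670 − 16.200 = 9.470
ΔΔCt = 9.470 − 7.500 = 1.970
Fold change = 2^(−1.970) = 0.2553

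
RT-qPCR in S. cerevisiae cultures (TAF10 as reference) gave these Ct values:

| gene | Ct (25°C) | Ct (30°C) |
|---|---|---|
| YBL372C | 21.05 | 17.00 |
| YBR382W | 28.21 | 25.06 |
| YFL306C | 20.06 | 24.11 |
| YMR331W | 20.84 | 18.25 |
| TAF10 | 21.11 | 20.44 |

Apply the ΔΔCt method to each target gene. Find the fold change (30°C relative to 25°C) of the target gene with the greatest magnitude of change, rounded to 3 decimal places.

YBL372C: ΔΔCt = (17.00−20.44) − (21.05−21.11) = -3.44 − (-0.06) = -3.38; fold change = 2^3.38 = 10.411
YBR382W: ΔΔCt = (25.06−20.44) − (28.21−21.11) = 4.62 − 7.10 = -2.48; fold change = 2^2.48 = 5.579
YFL306C: ΔΔCt = (24.11−20.44) − (20.06−21.11) = 3.67 − (-1.05) = 4.72; fold change = 2^-4.72 = 0.038
YMR331W: ΔΔCt = (18.25−20.44) − (20.84−21.11) = -2.19 − (-0.27) = -1.92; fold change = 2^1.92 = 3.784
YFL306C has the largest |ΔΔCt| = 4.72.

0.038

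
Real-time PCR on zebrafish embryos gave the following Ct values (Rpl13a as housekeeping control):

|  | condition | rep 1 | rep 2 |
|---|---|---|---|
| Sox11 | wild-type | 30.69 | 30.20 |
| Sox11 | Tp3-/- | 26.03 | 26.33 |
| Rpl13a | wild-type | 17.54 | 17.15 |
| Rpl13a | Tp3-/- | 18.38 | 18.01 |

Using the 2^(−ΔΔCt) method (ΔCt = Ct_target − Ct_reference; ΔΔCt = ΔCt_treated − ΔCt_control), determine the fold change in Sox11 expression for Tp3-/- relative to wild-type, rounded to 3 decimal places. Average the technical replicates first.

Mean Ct: Sox11 wild-type 30.445; Sox11 Tp3-/- 26.180; Rpl13a wild-type 17.345; Rpl13a Tp3-/- 18.195
ΔCt(wild-type) = 30.445 − 17.345 = 13.100
ΔCt(Tp3-/-) = 26.180 − 18.195 = 7.985
ΔΔCt = 7.985 − 13.100 = -5.115
Fold change = 2^(−(-5.115)) = 2^5.115 = 34.6552

34.655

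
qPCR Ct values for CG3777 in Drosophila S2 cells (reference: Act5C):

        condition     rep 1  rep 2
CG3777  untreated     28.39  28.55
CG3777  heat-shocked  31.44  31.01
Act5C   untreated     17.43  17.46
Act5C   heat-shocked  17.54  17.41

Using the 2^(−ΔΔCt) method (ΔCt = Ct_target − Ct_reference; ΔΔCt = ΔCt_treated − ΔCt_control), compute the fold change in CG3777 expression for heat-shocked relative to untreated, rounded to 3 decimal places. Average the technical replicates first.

0.151

Mean Ct: CG3777 untreated 28.470; CG3777 heat-shocked 31.225; Act5C untreated 17.445; Act5C heat-shocked 17.475
ΔCt(untreated) = 28.470 − 17.445 = 11.025
ΔCt(heat-shocked) = 31.225 − 17.475 = 13.750
ΔΔCt = 13.750 − 11.025 = 2.725
Fold change = 2^(−2.725) = 0.1512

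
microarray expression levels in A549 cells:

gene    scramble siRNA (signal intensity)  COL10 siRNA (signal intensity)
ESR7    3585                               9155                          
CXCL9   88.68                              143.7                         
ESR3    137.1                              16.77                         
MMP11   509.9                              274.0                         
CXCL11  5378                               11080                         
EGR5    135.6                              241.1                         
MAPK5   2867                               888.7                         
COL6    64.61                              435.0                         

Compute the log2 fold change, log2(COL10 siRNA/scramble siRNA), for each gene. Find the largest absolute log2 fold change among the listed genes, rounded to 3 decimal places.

3.031

log2(9155/3585) = 1.353  (ESR7)
log2(143.7/88.68) = 0.696  (CXCL9)
log2(16.77/137.1) = -3.031  (ESR3)
log2(274.0/509.9) = -0.896  (MMP11)
log2(11080/5378) = 1.043  (CXCL11)
log2(241.1/135.6) = 0.830  (EGR5)
log2(888.7/2867) = -1.690  (MAPK5)
log2(435.0/64.61) = 2.751  (COL6)
The largest magnitude belongs to ESR3.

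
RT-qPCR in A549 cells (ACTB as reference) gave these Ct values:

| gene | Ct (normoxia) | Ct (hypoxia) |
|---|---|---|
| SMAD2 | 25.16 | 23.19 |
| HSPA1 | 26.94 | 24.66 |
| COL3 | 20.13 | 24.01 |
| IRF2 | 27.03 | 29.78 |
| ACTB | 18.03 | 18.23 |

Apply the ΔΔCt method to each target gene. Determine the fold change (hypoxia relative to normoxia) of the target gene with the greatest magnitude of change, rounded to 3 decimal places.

SMAD2: ΔΔCt = (23.19−18.23) − (25.16−18.03) = 4.96 − 7.13 = -2.17; fold change = 2^2.17 = 4.500
HSPA1: ΔΔCt = (24.66−18.23) − (26.94−18.03) = 6.43 − 8.91 = -2.48; fold change = 2^2.48 = 5.579
COL3: ΔΔCt = (24.01−18.23) − (20.13−18.03) = 5.78 − 2.10 = 3.68; fold change = 2^-3.68 = 0.078
IRF2: ΔΔCt = (29.78−18.23) − (27.03−18.03) = 11.55 − 9.00 = 2.55; fold change = 2^-2.55 = 0.171
COL3 has the largest |ΔΔCt| = 3.68.

0.078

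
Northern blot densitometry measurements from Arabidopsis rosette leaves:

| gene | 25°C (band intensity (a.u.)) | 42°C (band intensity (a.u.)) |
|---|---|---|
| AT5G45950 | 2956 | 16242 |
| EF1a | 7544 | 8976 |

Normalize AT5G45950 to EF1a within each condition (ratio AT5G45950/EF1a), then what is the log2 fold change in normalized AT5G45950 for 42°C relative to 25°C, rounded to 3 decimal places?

2.207

AT5G45950/EF1a (25°C) = 2956 / 7544 = 0.39183
AT5G45950/EF1a (42°C) = 16242 / 8976 = 1.8095
Fold change = 1.8095 / 0.39183 = 4.6180
log2(4.6180) = 2.2073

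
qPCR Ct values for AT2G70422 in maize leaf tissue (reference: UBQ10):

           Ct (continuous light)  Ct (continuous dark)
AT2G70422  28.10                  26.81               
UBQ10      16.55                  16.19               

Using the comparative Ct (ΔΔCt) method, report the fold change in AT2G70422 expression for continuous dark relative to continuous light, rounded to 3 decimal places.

ΔCt(continuous light) = 28.100 − 16.550 = 11.550
ΔCt(continuous dark) = 26.810 − 16.190 = 10.620
ΔΔCt = 10.620 − 11.550 = -0.930
Fold change = 2^(−(-0.930)) = 2^0.930 = 1.9053

1.905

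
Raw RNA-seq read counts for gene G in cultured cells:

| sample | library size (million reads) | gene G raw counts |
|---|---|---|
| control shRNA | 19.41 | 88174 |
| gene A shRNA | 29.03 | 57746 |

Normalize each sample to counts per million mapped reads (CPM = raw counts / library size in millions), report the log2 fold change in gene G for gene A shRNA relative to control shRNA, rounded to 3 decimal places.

-1.191

CPM(control shRNA) = 88174 / 19.41 = 4542.7099
CPM(gene A shRNA) = 57746 / 29.03 = 1989.1836
Fold change = 1989.1836 / 4542.7099 = 0.43788
log2(0.43788) = -1.1914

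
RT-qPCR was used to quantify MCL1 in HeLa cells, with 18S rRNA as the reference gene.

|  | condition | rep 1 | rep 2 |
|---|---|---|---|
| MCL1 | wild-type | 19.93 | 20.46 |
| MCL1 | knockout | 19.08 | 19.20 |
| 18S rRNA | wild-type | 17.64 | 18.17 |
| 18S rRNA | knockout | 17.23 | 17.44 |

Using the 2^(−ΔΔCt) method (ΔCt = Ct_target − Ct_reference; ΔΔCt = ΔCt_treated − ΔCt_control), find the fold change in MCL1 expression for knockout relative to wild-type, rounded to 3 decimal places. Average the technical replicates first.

Mean Ct: MCL1 wild-type 20.195; MCL1 knockout 19.140; 18S rRNA wild-type 17.905; 18S rRNA knockout 17.335
ΔCt(wild-type) = 20.195 − 17.905 = 2.290
ΔCt(knockout) = 19.140 − 17.335 = 1.805
ΔΔCt = 1.805 − 2.290 = -0.485
Fold change = 2^(−(-0.485)) = 2^0.485 = 1.3996

1.400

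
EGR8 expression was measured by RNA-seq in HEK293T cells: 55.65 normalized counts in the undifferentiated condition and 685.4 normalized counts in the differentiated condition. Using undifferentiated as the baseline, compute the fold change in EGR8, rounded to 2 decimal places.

Fold change = 685.4 / 55.65 = 12.316
EGR8 is upregulated.

12.32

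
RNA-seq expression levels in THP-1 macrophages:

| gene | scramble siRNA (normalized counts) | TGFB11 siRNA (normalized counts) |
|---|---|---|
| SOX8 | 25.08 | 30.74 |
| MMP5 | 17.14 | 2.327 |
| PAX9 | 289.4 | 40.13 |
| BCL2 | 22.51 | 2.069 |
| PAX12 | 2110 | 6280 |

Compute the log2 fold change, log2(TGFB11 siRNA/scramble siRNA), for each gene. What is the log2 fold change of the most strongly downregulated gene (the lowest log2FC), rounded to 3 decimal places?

-3.444

log2(30.74/25.08) = 0.294  (SOX8)
log2(2.327/17.14) = -2.881  (MMP5)
log2(40.13/289.4) = -2.850  (PAX9)
log2(2.069/22.51) = -3.444  (BCL2)
log2(6280/2110) = 1.574  (PAX12)
BCL2 is most strongly downregulated.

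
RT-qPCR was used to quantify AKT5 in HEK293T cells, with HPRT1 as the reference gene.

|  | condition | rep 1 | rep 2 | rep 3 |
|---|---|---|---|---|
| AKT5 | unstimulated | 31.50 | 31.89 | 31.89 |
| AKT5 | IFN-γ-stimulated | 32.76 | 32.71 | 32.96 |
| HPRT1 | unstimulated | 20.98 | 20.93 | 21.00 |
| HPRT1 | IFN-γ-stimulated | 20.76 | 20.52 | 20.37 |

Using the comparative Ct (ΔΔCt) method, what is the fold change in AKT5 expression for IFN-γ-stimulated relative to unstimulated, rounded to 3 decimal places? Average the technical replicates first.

Mean Ct: AKT5 unstimulated 31.760; AKT5 IFN-γ-stimulated 32.810; HPRT1 unstimulated 20.970; HPRT1 IFN-γ-stimulated 20.550
ΔCt(unstimulated) = 31.760 − 20.970 = 10.790
ΔCt(IFN-γ-stimulated) = 32.810 − 20.550 = 12.260
ΔΔCt = 12.260 − 10.790 = 1.470
Fold change = 2^(−1.470) = 0.3610

0.361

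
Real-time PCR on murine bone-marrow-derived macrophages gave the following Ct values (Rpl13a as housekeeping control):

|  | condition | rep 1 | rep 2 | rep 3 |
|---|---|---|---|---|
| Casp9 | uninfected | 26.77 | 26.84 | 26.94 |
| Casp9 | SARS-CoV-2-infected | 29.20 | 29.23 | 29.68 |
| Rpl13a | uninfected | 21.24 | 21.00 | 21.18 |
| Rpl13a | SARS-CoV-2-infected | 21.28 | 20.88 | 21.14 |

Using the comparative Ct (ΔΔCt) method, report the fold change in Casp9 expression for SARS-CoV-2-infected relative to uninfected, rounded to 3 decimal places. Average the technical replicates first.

0.170

Mean Ct: Casp9 uninfected 26.850; Casp9 SARS-CoV-2-infected 29.370; Rpl13a uninfected 21.140; Rpl13a SARS-CoV-2-infected 21.100
ΔCt(uninfected) = 26.850 − 21.140 = 5.710
ΔCt(SARS-CoV-2-infected) = 29.370 − 21.100 = 8.270
ΔΔCt = 8.270 − 5.710 = 2.560
Fold change = 2^(−2.560) = 0.1696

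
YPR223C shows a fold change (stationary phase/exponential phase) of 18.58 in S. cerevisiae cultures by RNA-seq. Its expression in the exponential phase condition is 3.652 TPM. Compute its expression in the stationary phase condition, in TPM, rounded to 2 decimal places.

stationary phase expression = 3.652 × 18.58 = 67.85

67.85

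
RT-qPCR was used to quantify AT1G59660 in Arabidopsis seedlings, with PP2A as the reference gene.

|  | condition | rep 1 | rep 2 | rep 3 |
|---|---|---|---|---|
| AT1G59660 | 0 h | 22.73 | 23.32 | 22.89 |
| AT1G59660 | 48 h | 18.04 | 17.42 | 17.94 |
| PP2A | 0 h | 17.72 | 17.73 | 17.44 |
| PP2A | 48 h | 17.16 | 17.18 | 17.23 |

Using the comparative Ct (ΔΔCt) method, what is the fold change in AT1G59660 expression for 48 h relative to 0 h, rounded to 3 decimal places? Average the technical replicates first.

Mean Ct: AT1G59660 0 h 22.980; AT1G59660 48 h 17.800; PP2A 0 h 17.630; PP2A 48 h 17.190
ΔCt(0 h) = 22.980 − 17.630 = 5.350
ΔCt(48 h) = 17.800 − 17.190 = 0.610
ΔΔCt = 0.610 − 5.350 = -4.740
Fold change = 2^(−(-4.740)) = 2^4.740 = 26.7228

26.723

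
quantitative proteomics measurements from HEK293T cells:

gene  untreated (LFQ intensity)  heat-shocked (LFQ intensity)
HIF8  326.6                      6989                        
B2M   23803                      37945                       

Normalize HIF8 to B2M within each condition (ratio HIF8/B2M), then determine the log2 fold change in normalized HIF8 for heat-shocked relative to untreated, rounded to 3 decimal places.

3.747

HIF8/B2M (untreated) = 326.6 / 23803 = 0.013721
HIF8/B2M (heat-shocked) = 6989 / 37945 = 0.18419
Fold change = 0.18419 / 0.013721 = 13.4238
log2(13.4238) = 3.7467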